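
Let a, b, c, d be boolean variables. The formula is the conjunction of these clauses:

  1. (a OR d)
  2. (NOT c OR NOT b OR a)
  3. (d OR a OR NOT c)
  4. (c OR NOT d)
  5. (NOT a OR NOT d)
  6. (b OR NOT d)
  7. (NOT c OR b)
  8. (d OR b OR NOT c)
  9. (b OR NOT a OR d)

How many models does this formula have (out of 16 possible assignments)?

Satisfying assignments:
  a=1 b=1 c=0 d=0
  a=1 b=1 c=1 d=0
That's 2 in total.

2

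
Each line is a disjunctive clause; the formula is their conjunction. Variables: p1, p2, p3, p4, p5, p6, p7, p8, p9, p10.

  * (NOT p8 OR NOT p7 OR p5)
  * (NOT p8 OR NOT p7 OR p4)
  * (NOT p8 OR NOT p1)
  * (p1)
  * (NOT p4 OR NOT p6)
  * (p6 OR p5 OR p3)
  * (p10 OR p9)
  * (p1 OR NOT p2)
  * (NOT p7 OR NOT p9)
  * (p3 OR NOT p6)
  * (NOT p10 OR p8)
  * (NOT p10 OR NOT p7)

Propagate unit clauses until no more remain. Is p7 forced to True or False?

(p1) stands alone — p1 = True.
(NOT p1 OR NOT p8) with p1 = True leaves only NOT p8, so p8 = False.
In (p8 OR NOT p10), p8 is now false; NOT p10 must hold, so p10 = False.
(p10 OR p9): since p10 = False, the clause reduces to (p9). p9 = True.
In (NOT p7 OR NOT p9), NOT p9 is now false; NOT p7 must hold, so p7 = False.

False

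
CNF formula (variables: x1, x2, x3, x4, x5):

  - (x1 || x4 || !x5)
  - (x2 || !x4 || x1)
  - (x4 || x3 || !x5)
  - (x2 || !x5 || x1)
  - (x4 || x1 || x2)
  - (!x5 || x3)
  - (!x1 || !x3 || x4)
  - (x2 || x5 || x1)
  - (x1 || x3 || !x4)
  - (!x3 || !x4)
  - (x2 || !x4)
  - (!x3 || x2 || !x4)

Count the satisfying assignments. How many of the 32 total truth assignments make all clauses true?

Satisfying assignments:
  x1=0 x2=1 x3=0 x4=0 x5=0
  x1=0 x2=1 x3=1 x4=0 x5=0
  x1=1 x2=0 x3=0 x4=0 x5=0
  x1=1 x2=1 x3=0 x4=0 x5=0
  x1=1 x2=1 x3=0 x4=1 x5=0
Count: 5.

5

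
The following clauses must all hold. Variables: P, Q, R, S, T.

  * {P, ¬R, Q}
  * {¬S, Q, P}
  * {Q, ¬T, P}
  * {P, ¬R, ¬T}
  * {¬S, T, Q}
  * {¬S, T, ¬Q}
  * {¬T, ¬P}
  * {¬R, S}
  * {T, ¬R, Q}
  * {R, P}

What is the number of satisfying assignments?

2

Satisfying assignments:
  P=1 Q=0 R=0 S=0 T=0
  P=1 Q=1 R=0 S=0 T=0
That's 2 in total.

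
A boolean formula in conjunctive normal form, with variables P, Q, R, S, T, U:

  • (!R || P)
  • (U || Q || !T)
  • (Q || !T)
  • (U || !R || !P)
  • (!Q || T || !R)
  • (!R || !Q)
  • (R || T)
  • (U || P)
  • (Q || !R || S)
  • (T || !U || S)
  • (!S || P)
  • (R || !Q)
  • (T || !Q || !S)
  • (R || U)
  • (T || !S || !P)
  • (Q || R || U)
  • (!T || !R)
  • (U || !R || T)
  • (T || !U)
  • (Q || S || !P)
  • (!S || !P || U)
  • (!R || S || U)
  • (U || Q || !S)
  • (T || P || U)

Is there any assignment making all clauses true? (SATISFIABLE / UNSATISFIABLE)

R = True:
  propagation gives P=True, U=True, Q=False, T=False; an empty clause results — contradiction.
R = False:
  propagation gives T=True, Q=True; an empty clause results — contradiction.
Every branch closes, so no satisfying assignment exists.

UNSATISFIABLE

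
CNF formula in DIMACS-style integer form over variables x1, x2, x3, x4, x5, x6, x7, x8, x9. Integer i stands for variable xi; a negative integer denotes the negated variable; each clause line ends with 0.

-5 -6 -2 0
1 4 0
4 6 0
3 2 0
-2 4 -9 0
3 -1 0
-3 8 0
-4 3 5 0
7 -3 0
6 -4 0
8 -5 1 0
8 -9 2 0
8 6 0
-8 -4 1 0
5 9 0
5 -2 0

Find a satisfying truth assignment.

x1 = 1  x2 = 0  x3 = 1  x4 = 1  x5 = 1  x6 = 1  x7 = 1  x8 = 1  x9 = 1

Check each clause:
  1. (!x2 || !x5 || !x6) — !x2 is true.
  2. (x1 || x4) — x1 is true.
  3. (x4 || x6) — x4 is true.
  4. (x3 || x2) — x3 is true.
  5. (!x9 || !x2 || x4) — x4 is true.
  6. (x3 || !x1) — x3 is true.
  7. (x8 || !x3) — x8 is true.
  8. (!x4 || x3 || x5) — x3 is true.
  9. (!x3 || x7) — x7 is true.
  10. (!x4 || x6) — x6 is true.
  11. (x1 || !x5 || x8) — x8 is true.
  12. (x8 || x2 || !x9) — x8 is true.
  13. (x6 || x8) — x8 is true.
  14. (!x4 || !x8 || x1) — x1 is true.
  15. (x9 || x5) — x9 is true.
  16. (x5 || !x2) — x5 is true.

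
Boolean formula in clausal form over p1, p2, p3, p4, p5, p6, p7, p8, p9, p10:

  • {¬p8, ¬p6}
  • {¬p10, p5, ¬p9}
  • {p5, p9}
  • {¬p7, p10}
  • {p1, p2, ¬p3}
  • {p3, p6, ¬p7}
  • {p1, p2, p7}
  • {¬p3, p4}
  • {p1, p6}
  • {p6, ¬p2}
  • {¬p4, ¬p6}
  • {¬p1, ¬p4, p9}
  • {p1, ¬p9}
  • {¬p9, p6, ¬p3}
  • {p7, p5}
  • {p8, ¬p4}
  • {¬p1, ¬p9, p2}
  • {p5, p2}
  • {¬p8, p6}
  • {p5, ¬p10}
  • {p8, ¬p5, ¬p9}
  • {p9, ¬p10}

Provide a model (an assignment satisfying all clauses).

p1=T, p2=F, p3=F, p4=F, p5=T, p6=T, p7=F, p8=F, p9=F, p10=F

Check each clause:
  1. {¬p6, ¬p8} — ¬p8 is true.
  2. {¬p10, ¬p9, p5} — p5 is true.
  3. {p5, p9} — p5 is true.
  4. {p10, ¬p7} — ¬p7 is true.
  5. {p1, ¬p3, p2} — p1 is true.
  6. {p3, ¬p7, p6} — ¬p7 is true.
  7. {p2, p1, p7} — p1 is true.
  8. {p4, ¬p3} — ¬p3 is true.
  9. {p1, p6} — p1 is true.
  10. {p6, ¬p2} — ¬p2 is true.
  11. {¬p4, ¬p6} — ¬p4 is true.
  12. {¬p4, p9, ¬p1} — ¬p4 is true.
  13. {p1, ¬p9} — p1 is true.
  14. {¬p9, p6, ¬p3} — ¬p3 is true.
  15. {p5, p7} — p5 is true.
  16. {p8, ¬p4} — ¬p4 is true.
  17. {p2, ¬p9, ¬p1} — ¬p9 is true.
  18. {p2, p5} — p5 is true.
  19. {p6, ¬p8} — ¬p8 is true.
  20. {¬p10, p5} — p5 is true.
  21. {p8, ¬p9, ¬p5} — ¬p9 is true.
  22. {p9, ¬p10} — ¬p10 is true.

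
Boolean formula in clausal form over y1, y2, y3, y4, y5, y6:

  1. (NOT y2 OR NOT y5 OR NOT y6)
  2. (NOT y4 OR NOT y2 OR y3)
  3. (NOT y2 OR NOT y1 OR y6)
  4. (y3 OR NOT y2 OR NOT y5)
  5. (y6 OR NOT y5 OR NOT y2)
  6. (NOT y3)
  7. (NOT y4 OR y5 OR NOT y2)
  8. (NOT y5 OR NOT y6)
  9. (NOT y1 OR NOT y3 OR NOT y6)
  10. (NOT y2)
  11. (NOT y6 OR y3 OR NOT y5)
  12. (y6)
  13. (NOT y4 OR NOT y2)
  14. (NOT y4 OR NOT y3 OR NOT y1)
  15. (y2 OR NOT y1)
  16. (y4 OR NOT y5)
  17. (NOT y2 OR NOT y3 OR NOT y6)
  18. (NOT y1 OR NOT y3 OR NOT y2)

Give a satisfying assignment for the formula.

y1=False  y2=False  y3=False  y4=False  y5=False  y6=True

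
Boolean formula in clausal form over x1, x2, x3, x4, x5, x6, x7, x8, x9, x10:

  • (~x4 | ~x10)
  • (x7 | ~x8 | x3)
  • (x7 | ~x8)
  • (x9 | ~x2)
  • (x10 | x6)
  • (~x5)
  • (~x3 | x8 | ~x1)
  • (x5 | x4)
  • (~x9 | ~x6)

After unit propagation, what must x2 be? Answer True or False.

False

Unit clause (~x5) sets x5 = False.
From (x4 | x5) and x5 = False: x4 = True.
(~x10 | ~x4) with x4 = True leaves only ~x10, so x10 = False.
In (x10 | x6), x10 is now false; x6 must hold, so x6 = True.
(~x9 | ~x6): since x6 = True, the clause reduces to (~x9). x9 = False.
In (x9 | ~x2), x9 is now false; ~x2 must hold, so x2 = False.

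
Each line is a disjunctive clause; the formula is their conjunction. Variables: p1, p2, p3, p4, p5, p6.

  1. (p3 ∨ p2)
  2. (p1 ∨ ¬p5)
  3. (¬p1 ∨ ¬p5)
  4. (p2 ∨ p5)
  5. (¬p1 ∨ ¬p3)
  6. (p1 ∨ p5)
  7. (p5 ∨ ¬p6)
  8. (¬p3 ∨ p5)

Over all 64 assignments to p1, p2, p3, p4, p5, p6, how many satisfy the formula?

2

The models are:
  p1=T p2=T p3=F p4=F p5=F p6=F
  p1=T p2=T p3=F p4=T p5=F p6=F
That's 2 in total.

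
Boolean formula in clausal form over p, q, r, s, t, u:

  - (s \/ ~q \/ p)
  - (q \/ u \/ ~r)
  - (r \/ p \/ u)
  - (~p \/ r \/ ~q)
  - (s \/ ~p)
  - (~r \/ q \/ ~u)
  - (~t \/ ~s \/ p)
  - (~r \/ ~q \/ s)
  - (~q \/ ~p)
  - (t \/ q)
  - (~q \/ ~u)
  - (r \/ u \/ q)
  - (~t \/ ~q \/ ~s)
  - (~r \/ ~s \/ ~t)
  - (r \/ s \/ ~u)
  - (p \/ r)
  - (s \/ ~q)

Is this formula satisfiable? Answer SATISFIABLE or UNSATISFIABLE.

Branch on p: take p = False.
  then r is forced to True.
Try q = True.
  then s is forced to True.
  then t is forced to False.
  then u is forced to False.
Every clause has at least one true literal under this assignment.
So p = F  q = T  r = T  s = T  t = F  u = F is a satisfying assignment.

SATISFIABLE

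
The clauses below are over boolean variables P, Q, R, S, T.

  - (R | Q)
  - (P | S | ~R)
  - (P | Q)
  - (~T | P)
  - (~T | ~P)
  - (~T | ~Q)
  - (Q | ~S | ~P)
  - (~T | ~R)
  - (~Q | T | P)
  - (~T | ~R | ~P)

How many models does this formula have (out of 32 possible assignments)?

5

The models are:
  P=T Q=F R=T S=F T=F
  P=T Q=T R=F S=F T=F
  P=T Q=T R=F S=T T=F
  P=T Q=T R=T S=F T=F
  P=T Q=T R=T S=T T=F
That's 5 in total.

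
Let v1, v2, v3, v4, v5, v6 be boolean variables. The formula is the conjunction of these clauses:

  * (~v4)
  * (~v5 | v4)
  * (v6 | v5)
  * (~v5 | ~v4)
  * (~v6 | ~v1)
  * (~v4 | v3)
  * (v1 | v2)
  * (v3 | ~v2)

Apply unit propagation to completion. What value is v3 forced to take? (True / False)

True

(~v4) is a unit clause: v4 = False.
(v4 | ~v5): since v4 = False, the clause reduces to (~v5). v5 = False.
(v5 | v6) with v5 = False leaves only v6, so v6 = True.
(~v1 | ~v6): since v6 = True, the clause reduces to (~v1). v1 = False.
(v2 | v1) with v1 = False leaves only v2, so v2 = True.
(v3 | ~v2): since v2 = True, the clause reduces to (v3). v3 = True.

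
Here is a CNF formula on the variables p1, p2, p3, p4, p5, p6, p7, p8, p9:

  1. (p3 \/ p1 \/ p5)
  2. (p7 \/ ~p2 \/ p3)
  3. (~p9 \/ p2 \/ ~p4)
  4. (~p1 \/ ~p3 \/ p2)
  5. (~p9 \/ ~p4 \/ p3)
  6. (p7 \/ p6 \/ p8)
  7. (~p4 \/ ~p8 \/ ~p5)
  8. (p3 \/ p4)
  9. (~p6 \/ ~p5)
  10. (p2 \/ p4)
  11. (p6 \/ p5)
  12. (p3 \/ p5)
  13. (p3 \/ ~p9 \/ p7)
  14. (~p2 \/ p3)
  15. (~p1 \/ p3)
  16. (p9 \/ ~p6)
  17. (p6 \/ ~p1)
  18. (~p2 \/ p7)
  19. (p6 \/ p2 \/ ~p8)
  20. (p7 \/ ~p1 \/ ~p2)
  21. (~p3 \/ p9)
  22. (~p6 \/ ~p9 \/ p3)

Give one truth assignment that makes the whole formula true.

p1 = 0, p2 = 1, p3 = 1, p4 = 0, p5 = 0, p6 = 1, p7 = 1, p8 = 1, p9 = 1

Pure literal: p7 appears only positively; assign p7 = True.
Branch on p1: take p1 = False.
For the remaining variables, p2 = True, p3 = True, p4 = False, p5 = False, p6 = True, p8 = True, p9 = True works.
Every clause has at least one true literal under this assignment.
Check each clause:
  1. (p3 \/ p1 \/ p5) — p3 is true.
  2. (p3 \/ ~p2 \/ p7) — p3 is true.
  3. (p2 \/ ~p4 \/ ~p9) — p2 is true.
  4. (p2 \/ ~p3 \/ ~p1) — p2 is true.
  5. (~p9 \/ p3 \/ ~p4) — p3 is true.
  6. (p8 \/ p7 \/ p6) — p8 is true.
  7. (~p8 \/ ~p5 \/ ~p4) — ~p5 is true.
  8. (p3 \/ p4) — p3 is true.
  9. (~p5 \/ ~p6) — ~p5 is true.
  10. (p2 \/ p4) — p2 is true.
  11. (p6 \/ p5) — p6 is true.
  12. (p5 \/ p3) — p3 is true.
  13. (~p9 \/ p3 \/ p7) — p3 is true.
  14. (~p2 \/ p3) — p3 is true.
  15. (~p1 \/ p3) — p3 is true.
  16. (~p6 \/ p9) — p9 is true.
  17. (p6 \/ ~p1) — p6 is true.
  18. (p7 \/ ~p2) — p7 is true.
  19. (p6 \/ ~p8 \/ p2) — p2 is true.
  20. (~p1 \/ ~p2 \/ p7) — ~p1 is true.
  21. (p9 \/ ~p3) — p9 is true.
  22. (~p6 \/ p3 \/ ~p9) — p3 is true.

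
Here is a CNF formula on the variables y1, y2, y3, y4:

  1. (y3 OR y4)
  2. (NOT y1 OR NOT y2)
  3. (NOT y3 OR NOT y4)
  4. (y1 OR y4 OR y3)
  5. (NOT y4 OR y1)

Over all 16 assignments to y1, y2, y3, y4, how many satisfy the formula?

4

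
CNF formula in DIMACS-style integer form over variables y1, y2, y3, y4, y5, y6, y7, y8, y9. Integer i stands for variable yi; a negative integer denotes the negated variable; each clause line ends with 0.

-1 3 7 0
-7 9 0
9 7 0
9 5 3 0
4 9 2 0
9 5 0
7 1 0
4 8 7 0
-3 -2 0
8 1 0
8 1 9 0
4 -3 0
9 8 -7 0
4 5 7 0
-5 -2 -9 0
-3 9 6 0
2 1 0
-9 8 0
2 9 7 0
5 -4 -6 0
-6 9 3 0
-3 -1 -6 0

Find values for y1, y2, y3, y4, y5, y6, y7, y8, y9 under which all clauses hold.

y1 = True  y2 = True  y3 = False  y4 = False  y5 = False  y6 = False  y7 = True  y8 = True  y9 = True

Pure literal: y8 appears only positively; assign y8 = True.
Branch on y1: take y1 = True.
Try y2 = True.
  then y3 is forced to False.
  then y7 is forced to True.
  then y9 is forced to True.
  then y5 is forced to False.
For the remaining variables, y4 = False, y6 = False works.
Every clause has at least one true literal under this assignment.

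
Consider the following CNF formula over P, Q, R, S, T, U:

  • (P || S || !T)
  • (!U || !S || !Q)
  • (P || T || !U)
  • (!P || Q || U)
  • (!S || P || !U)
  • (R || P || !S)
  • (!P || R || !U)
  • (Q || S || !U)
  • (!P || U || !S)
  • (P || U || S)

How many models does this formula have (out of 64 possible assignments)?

12

Case analysis on P and U:
  P=1, U=1: remaining (Q,R,S,T) ∈ {(0,1,1,0); (0,1,1,1); (1,1,0,0); (1,1,0,1)} — 4.
  P=1, U=0: remaining (Q,R,S,T) ∈ {(1,0,0,0); (1,0,0,1); (1,1,0,0); (1,1,0,1)} — 4.
  P=0, U=1: a clause becomes empty — 0.
  P=0, U=0: remaining (Q,R,S,T) ∈ {(0,1,1,0); (0,1,1,1); (1,1,1,0); (1,1,1,1)} — 4.
Total: 4 + 4 + 0 + 4 = 12.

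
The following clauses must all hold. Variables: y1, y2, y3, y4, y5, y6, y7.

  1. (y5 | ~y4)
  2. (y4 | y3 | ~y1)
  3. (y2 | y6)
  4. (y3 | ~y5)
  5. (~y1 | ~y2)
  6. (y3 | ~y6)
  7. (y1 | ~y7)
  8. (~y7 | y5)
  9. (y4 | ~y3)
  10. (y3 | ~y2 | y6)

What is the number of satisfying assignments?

5

The models are:
  y1=F y2=F y3=T y4=T y5=T y6=T y7=F
  y1=F y2=T y3=T y4=T y5=T y6=F y7=F
  y1=F y2=T y3=T y4=T y5=T y6=T y7=F
  y1=T y2=F y3=T y4=T y5=T y6=T y7=F
  y1=T y2=F y3=T y4=T y5=T y6=T y7=T
Count: 5.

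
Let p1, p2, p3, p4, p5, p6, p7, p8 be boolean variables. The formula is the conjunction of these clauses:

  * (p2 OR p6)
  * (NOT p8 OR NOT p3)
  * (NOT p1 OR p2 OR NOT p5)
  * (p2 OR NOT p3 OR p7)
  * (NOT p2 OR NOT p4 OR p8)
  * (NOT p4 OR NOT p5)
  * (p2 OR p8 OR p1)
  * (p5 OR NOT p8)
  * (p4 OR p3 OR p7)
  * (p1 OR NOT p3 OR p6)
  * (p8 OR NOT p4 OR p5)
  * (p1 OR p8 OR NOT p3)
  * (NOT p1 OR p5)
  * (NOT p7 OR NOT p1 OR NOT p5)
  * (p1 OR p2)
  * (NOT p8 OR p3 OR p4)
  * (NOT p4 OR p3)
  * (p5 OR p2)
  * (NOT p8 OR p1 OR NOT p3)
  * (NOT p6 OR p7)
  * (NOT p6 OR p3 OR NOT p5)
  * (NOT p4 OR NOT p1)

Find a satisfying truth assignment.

Branch on p1: take p1 = True.
  then p5 is forced to True.
  then p2 is forced to True.
  then p4 is forced to False.
  then p7 is forced to False.
  then p3 is forced to True.
  then p8 is forced to False.
  then p6 is forced to False.

p1 = T  p2 = T  p3 = T  p4 = F  p5 = T  p6 = F  p7 = F  p8 = F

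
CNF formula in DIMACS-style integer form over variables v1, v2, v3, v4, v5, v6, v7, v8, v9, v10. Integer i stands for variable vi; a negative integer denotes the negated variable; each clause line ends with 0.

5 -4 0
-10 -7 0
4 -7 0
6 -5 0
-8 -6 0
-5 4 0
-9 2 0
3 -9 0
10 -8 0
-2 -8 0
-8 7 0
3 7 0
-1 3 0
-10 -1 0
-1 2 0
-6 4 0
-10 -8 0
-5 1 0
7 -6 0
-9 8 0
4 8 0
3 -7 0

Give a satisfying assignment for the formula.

v1=1, v2=1, v3=1, v4=1, v5=1, v6=1, v7=1, v8=0, v9=0, v10=0

Check each clause:
  1. (NOT v4 OR v5) — v5 is true.
  2. (NOT v7 OR NOT v10) — NOT v10 is true.
  3. (v4 OR NOT v7) — v4 is true.
  4. (NOT v5 OR v6) — v6 is true.
  5. (NOT v8 OR NOT v6) — NOT v8 is true.
  6. (v4 OR NOT v5) — v4 is true.
  7. (v2 OR NOT v9) — v2 is true.
  8. (v3 OR NOT v9) — v3 is true.
  9. (NOT v8 OR v10) — NOT v8 is true.
  10. (NOT v2 OR NOT v8) — NOT v8 is true.
  11. (NOT v8 OR v7) — NOT v8 is true.
  12. (v7 OR v3) — v3 is true.
  13. (v3 OR NOT v1) — v3 is true.
  14. (NOT v1 OR NOT v10) — NOT v10 is true.
  15. (NOT v1 OR v2) — v2 is true.
  16. (NOT v6 OR v4) — v4 is true.
  17. (NOT v10 OR NOT v8) — NOT v8 is true.
  18. (NOT v5 OR v1) — v1 is true.
  19. (v7 OR NOT v6) — v7 is true.
  20. (NOT v9 OR v8) — NOT v9 is true.
  21. (v8 OR v4) — v4 is true.
  22. (NOT v7 OR v3) — v3 is true.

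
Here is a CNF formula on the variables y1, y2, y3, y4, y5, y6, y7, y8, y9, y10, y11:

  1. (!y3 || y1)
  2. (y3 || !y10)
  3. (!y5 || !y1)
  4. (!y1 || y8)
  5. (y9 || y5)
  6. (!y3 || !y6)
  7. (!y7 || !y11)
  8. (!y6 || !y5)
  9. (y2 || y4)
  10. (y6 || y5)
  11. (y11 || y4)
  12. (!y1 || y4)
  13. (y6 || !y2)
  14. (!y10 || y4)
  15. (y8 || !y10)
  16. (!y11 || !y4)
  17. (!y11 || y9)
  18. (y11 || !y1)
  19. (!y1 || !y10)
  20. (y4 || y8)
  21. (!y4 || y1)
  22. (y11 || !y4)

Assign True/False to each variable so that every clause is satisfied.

Pure literal: y7 appears only negated; assign y7 = False.
y8 occurs only positively in the remaining clauses — set y8 = True.
Try y1 = False.
  then y3 is forced to False.
  then y10 is forced to False.
  then y4 is forced to False.
  then y2 is forced to True.
  then y11 is forced to True.
  then y6 is forced to True.
  then y5 is forced to False.
  then y9 is forced to True.
Check each clause:
  1. (!y3 || y1) — !y3 is true.
  2. (!y10 || y3) — !y10 is true.
  3. (!y5 || !y1) — !y5 is true.
  4. (!y1 || y8) — y8 is true.
  5. (y5 || y9) — y9 is true.
  6. (!y3 || !y6) — !y3 is true.
  7. (!y7 || !y11) — !y7 is true.
  8. (!y6 || !y5) — !y5 is true.
  9. (y4 || y2) — y2 is true.
  10. (y5 || y6) — y6 is true.
  11. (y4 || y11) — y11 is true.
  12. (y4 || !y1) — !y1 is true.
  13. (y6 || !y2) — y6 is true.
  14. (!y10 || y4) — !y10 is true.
  15. (!y10 || y8) — y8 is true.
  16. (!y4 || !y11) — !y4 is true.
  17. (!y11 || y9) — y9 is true.
  18. (!y1 || y11) — y11 is true.
  19. (!y10 || !y1) — !y10 is true.
  20. (y8 || y4) — y8 is true.
  21. (!y4 || y1) — !y4 is true.
  22. (y11 || !y4) — y11 is true.

y1 = F  y2 = T  y3 = F  y4 = F  y5 = F  y6 = T  y7 = F  y8 = T  y9 = T  y10 = F  y11 = T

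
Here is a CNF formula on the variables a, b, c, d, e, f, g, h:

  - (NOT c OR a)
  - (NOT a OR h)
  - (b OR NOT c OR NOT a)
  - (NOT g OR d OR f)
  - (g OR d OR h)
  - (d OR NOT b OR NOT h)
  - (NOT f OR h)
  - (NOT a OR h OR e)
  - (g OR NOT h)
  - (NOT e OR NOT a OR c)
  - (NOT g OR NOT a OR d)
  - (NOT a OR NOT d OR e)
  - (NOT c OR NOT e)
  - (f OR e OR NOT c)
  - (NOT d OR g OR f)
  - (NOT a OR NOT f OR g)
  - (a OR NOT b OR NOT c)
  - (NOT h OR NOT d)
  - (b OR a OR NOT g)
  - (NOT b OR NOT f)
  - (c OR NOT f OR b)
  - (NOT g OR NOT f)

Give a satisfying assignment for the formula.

a=False, b=True, c=False, d=True, e=False, f=False, g=True, h=False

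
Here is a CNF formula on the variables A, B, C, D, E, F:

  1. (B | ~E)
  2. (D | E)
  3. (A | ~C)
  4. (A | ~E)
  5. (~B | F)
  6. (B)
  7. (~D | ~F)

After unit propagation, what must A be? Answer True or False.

True

(B) stands alone — B = True.
From (F | ~B) and B = True: F = True.
(~F | ~D) with F = True leaves only ~D, so D = False.
(E | D) with D = False leaves only E, so E = True.
(~E | A) with E = True leaves only A, so A = True.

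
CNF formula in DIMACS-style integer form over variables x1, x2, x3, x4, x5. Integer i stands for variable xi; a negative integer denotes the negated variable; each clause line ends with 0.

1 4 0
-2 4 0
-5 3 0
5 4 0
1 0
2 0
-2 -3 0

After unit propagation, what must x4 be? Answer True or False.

Unit clause (x1) sets x1 = True.
Unit clause (x2) sets x2 = True.
(x4 \/ ~x2): since x2 = True, the clause reduces to (x4). x4 = True.

True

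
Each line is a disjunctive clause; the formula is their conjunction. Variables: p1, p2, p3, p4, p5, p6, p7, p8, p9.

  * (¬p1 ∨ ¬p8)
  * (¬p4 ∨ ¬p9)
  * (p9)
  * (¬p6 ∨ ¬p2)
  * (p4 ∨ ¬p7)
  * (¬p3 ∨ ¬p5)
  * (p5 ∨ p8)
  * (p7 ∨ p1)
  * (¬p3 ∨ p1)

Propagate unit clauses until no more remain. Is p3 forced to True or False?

(p9) is a unit clause: p9 = True.
(¬p9 ∨ ¬p4) with p9 = True leaves only ¬p4, so p4 = False.
In (p4 ∨ ¬p7), p4 is now false; ¬p7 must hold, so p7 = False.
(p7 ∨ p1): since p7 = False, the clause reduces to (p1). p1 = True.
(¬p1 ∨ ¬p8) with p1 = True leaves only ¬p8, so p8 = False.
(p8 ∨ p5) with p8 = False leaves only p5, so p5 = True.
From (¬p5 ∨ ¬p3) and p5 = True: p3 = False.

False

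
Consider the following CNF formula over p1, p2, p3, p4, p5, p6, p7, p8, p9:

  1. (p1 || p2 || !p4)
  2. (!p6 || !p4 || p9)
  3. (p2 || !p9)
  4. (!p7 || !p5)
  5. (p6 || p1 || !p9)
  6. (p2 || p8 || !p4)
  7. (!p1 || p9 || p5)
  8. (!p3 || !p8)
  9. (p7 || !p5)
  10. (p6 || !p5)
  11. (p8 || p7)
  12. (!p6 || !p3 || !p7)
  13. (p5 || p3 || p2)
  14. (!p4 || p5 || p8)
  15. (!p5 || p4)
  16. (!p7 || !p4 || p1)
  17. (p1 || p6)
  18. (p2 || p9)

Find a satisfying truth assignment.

Pure literal: p2 appears only positively; assign p2 = True.
Branch on p1: take p1 = False.
  then p6 is forced to True.
For the remaining variables, p3 = False, p4 = False, p5 = False, p7 = False, p8 = True, p9 = False works.

p1=False, p2=True, p3=False, p4=False, p5=False, p6=True, p7=False, p8=True, p9=False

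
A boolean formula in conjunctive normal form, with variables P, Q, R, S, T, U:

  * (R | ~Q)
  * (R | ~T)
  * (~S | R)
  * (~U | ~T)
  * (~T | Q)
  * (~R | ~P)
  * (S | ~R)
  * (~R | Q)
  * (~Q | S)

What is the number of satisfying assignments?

7

Satisfying assignments:
  P=F Q=F R=F S=F T=F U=F
  P=F Q=F R=F S=F T=F U=T
  P=F Q=T R=T S=T T=F U=F
  P=F Q=T R=T S=T T=F U=T
  P=F Q=T R=T S=T T=T U=F
  P=T Q=F R=F S=F T=F U=F
  P=T Q=F R=F S=F T=F U=T
That's 7 in total.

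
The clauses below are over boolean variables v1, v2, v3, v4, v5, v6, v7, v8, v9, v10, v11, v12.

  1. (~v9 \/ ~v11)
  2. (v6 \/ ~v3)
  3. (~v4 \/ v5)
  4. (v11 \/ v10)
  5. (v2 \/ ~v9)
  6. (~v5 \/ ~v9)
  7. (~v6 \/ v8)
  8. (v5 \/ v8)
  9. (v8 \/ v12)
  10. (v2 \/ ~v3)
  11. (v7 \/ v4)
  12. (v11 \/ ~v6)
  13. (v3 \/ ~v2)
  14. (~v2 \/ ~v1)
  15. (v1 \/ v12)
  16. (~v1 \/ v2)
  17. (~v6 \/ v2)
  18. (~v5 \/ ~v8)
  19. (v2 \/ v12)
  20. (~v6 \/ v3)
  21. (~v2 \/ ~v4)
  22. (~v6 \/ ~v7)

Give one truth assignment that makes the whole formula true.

v1=False  v2=False  v3=False  v4=True  v5=True  v6=False  v7=True  v8=False  v9=False  v10=True  v11=True  v12=True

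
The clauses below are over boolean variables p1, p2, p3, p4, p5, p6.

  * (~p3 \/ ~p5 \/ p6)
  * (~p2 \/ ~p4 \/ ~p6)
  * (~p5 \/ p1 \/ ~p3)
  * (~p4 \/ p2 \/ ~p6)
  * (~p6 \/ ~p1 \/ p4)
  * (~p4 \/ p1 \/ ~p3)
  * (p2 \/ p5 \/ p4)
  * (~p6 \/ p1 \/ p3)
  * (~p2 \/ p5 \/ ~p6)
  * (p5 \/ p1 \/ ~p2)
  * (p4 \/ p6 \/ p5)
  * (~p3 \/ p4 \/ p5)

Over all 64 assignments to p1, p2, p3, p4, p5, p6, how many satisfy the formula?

13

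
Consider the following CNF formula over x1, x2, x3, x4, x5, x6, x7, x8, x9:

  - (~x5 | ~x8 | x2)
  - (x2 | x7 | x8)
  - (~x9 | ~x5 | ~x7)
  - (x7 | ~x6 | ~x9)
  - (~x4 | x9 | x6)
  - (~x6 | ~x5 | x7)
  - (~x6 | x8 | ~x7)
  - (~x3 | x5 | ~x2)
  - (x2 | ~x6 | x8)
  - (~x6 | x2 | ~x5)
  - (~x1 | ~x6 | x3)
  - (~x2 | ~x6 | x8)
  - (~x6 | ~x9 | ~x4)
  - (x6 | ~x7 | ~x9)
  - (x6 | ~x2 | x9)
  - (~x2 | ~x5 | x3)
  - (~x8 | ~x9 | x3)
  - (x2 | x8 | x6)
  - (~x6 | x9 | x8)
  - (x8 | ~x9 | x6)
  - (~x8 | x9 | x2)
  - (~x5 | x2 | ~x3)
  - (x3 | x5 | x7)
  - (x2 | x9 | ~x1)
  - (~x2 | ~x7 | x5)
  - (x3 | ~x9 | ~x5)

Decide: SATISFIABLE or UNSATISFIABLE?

SATISFIABLE

Pure literal: x1 appears only negated; assign x1 = False.
x4 occurs only negated in the remaining clauses — set x4 = False.
Try x2 = True.
For the remaining variables, x3 = True, x5 = True, x6 = False, x7 = False, x8 = True, x9 = True works.
Every clause has at least one true literal under this assignment.
So x1=F  x2=T  x3=T  x4=F  x5=T  x6=F  x7=F  x8=T  x9=T is a satisfying assignment.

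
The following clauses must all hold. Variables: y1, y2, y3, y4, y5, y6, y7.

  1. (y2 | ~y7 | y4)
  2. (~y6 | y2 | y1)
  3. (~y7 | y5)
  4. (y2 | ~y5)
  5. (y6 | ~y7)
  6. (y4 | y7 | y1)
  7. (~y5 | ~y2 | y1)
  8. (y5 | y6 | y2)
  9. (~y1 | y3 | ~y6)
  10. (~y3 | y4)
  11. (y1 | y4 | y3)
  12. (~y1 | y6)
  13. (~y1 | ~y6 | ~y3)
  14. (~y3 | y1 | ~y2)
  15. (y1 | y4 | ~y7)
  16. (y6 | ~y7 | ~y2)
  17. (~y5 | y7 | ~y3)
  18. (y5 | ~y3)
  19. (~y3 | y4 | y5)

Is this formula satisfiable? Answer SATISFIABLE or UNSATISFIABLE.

y4 occurs only positively in the remaining clauses — set y4 = True.
Branch on y1: take y1 = False.
Set y2 = True and propagate.
  then y5 is forced to False.
  then y7 is forced to False.
  then y3 is forced to False.
y6 is now unconstrained; take y6 = False.
So y1 = False, y2 = True, y3 = False, y4 = True, y5 = False, y6 = False, y7 = False is a satisfying assignment.

SATISFIABLE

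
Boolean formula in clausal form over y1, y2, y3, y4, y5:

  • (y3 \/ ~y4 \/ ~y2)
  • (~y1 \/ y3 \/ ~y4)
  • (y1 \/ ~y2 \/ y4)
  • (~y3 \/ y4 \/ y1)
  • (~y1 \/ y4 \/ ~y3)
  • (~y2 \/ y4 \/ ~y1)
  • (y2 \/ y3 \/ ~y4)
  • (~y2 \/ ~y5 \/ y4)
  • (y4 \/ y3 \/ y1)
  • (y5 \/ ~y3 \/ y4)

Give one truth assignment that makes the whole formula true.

y1=False  y2=False  y3=True  y4=True  y5=False

Set y1 = False and propagate.
Set y2 = False and propagate.
The remaining clauses are satisfied by y3 = True, y4 = True, y5 = False.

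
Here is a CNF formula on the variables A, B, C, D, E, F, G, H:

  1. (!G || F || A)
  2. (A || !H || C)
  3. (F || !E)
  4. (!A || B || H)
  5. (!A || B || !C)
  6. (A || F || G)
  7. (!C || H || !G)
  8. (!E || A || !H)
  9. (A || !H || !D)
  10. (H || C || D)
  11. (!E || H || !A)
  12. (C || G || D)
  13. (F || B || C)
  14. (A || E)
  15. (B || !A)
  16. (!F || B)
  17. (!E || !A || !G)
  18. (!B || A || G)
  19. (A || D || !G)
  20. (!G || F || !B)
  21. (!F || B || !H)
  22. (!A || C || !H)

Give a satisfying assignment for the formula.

Try A = True.
  then B is forced to True.
Try C = True.
The remaining clauses are satisfied by D = True, E = False, F = True, G = False, H = False.
Every clause has at least one true literal under this assignment.

A=T, B=T, C=T, D=T, E=F, F=T, G=F, H=F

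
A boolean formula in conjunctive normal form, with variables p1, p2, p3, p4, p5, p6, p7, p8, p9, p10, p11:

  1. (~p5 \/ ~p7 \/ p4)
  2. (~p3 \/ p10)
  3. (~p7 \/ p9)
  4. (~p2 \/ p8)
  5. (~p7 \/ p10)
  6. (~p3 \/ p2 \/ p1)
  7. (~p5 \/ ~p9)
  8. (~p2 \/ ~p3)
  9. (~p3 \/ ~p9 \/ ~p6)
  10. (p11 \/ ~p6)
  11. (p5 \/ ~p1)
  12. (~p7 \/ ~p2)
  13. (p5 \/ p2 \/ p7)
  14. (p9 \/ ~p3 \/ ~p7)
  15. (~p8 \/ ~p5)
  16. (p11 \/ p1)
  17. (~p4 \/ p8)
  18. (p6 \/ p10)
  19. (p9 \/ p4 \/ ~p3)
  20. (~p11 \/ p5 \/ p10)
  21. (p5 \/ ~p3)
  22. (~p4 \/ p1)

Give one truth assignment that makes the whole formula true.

p3 occurs only negated in the remaining clauses — set p3 = False.
Pure literal: p10 appears only positively; assign p10 = True.
Try p1 = True.
  then p5 is forced to True.
  then p9 is forced to False.
  then p7 is forced to False.
  then p8 is forced to False.
  then p2 is forced to False.
  then p4 is forced to False.
Set p6 = True and propagate.
  then p11 is forced to True.

p1=True, p2=False, p3=False, p4=False, p5=True, p6=True, p7=False, p8=False, p9=False, p10=True, p11=True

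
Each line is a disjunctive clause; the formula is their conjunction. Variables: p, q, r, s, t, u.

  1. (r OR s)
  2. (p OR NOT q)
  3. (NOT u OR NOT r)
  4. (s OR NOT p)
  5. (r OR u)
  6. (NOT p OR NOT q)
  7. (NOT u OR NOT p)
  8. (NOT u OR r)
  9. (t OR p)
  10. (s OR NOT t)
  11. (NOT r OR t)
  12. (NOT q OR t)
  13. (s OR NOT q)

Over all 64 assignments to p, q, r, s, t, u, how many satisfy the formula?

2

The models are:
  p=F q=F r=T s=T t=T u=F
  p=T q=F r=T s=T t=T u=F
Count: 2.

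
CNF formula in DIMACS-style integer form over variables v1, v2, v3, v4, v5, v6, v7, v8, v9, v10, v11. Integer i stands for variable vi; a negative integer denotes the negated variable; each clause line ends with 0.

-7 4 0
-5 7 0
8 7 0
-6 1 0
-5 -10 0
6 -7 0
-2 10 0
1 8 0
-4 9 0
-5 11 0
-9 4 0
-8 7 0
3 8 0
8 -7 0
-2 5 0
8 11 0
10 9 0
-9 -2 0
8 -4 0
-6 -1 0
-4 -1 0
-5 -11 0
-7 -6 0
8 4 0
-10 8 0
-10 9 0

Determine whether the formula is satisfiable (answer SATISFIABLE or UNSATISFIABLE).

UNSATISFIABLE

v8 = True:
  propagation gives v7=True, v4=True, v6=True; an empty clause results — contradiction.
v8 = False:
  propagation gives v7=True; an empty clause results — contradiction.
Every branch closes, so no satisfying assignment exists.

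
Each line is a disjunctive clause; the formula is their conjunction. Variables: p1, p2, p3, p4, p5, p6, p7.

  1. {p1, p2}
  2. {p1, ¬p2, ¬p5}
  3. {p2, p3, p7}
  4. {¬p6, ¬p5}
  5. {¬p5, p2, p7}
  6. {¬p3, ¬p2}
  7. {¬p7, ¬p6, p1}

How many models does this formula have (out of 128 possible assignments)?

34

Case analysis on p2 and p1:
  p2=1, p1=1: p4, p7 free; 3 ways for (p3,p5,p6) × 2^2 = 12.
  p2=1, p1=0: p4 free; 3 ways for (p3,p5,p6,p7) × 2^1 = 6.
  p2=0, p1=1: p4 free; 8 ways for (p3,p5,p6,p7) × 2^1 = 16.
  p2=0, p1=0: a clause becomes empty — 0.
Total: 12 + 6 + 16 + 0 = 34.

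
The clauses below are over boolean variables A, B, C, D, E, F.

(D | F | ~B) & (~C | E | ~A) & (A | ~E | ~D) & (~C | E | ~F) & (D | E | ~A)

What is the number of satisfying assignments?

Split on E, then A.
  E=1, A=1: C free; 7 ways for (B,D,F) × 2^1 = 14.
  E=1, A=0: C free; 3 ways for (B,D,F) × 2^1 = 6.
  E=0, A=1: remaining (B,C,D,F) ∈ {(0,0,1,0); (0,0,1,1); (1,0,1,0); (1,0,1,1)} — 4.
  E=0, A=0: 10 of the 16 assignments to (B,C,D,F) work.
Total: 14 + 6 + 4 + 10 = 34.

34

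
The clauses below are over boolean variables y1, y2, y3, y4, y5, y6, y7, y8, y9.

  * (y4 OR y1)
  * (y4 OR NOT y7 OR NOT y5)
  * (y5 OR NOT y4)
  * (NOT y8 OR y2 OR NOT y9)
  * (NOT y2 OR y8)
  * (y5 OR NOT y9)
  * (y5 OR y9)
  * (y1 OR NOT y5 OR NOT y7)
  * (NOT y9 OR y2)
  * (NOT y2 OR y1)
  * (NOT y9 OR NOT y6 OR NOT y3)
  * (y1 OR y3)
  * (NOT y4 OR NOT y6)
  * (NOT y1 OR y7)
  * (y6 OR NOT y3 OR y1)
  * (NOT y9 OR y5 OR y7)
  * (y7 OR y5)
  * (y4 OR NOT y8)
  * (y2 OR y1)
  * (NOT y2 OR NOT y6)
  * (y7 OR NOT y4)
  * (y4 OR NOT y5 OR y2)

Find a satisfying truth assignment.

y1=T  y2=T  y3=T  y4=T  y5=T  y6=F  y7=T  y8=T  y9=T

Check each clause:
  1. (y1 OR y4) — y1 is true.
  2. (y4 OR NOT y5 OR NOT y7) — y4 is true.
  3. (y5 OR NOT y4) — y5 is true.
  4. (NOT y9 OR y2 OR NOT y8) — y2 is true.
  5. (y8 OR NOT y2) — y8 is true.
  6. (NOT y9 OR y5) — y5 is true.
  7. (y5 OR y9) — y9 is true.
  8. (NOT y7 OR NOT y5 OR y1) — y1 is true.
  9. (NOT y9 OR y2) — y2 is true.
  10. (y1 OR NOT y2) — y1 is true.
  11. (NOT y9 OR NOT y3 OR NOT y6) — NOT y6 is true.
  12. (y3 OR y1) — y1 is true.
  13. (NOT y6 OR NOT y4) — NOT y6 is true.
  14. (y7 OR NOT y1) — y7 is true.
  15. (y6 OR NOT y3 OR y1) — y1 is true.
  16. (y5 OR y7 OR NOT y9) — y5 is true.
  17. (y5 OR y7) — y5 is true.
  18. (NOT y8 OR y4) — y4 is true.
  19. (y2 OR y1) — y1 is true.
  20. (NOT y6 OR NOT y2) — NOT y6 is true.
  21. (y7 OR NOT y4) — y7 is true.
  22. (y2 OR NOT y5 OR y4) — y2 is true.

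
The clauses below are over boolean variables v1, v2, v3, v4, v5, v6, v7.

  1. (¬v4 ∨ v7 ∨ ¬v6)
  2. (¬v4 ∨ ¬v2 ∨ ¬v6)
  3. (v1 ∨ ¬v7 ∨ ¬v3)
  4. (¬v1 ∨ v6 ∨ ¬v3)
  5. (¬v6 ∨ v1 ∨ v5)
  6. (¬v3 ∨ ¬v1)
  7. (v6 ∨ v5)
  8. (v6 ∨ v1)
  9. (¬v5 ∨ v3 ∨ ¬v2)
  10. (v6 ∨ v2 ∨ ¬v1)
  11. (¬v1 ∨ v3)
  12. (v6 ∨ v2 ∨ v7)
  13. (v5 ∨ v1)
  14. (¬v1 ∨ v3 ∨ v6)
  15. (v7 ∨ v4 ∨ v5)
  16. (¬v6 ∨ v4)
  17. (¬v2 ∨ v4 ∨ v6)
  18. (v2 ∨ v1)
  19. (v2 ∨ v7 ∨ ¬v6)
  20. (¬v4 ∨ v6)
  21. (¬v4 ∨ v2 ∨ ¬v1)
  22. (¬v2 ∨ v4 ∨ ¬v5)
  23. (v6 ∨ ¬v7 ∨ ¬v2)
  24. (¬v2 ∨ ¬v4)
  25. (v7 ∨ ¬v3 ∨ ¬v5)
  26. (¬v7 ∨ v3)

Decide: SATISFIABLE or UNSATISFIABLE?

v6 = True:
  propagation gives v4=True, v7=True, v2=False, v1=True; an empty clause results — contradiction.
v6 = False:
  propagation gives v5=True, v1=True, v3=False; an empty clause results — contradiction.
Every branch closes, so no satisfying assignment exists.

UNSATISFIABLE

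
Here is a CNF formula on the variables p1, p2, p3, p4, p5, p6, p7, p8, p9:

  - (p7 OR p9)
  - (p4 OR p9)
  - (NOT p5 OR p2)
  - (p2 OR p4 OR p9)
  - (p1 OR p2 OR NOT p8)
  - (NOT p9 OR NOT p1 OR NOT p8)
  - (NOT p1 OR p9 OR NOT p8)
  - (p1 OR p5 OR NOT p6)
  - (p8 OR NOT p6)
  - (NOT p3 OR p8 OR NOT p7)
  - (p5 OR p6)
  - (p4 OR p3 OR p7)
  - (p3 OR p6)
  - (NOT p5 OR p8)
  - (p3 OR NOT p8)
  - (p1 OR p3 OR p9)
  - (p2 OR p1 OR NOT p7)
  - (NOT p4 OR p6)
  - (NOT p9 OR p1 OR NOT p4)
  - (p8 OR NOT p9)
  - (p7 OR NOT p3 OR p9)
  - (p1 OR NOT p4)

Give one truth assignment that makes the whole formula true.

p1=False, p2=True, p3=True, p4=False, p5=True, p6=False, p7=False, p8=True, p9=True

Pure literal: p2 appears only positively; assign p2 = True.
Try p1 = False.
  then p4 is forced to False.
  then p9 is forced to True.
  then p8 is forced to True.
  then p3 is forced to True.
Set p5 = True and propagate.
p6, p7 are now unconstrained; take p6 = False, p7 = False.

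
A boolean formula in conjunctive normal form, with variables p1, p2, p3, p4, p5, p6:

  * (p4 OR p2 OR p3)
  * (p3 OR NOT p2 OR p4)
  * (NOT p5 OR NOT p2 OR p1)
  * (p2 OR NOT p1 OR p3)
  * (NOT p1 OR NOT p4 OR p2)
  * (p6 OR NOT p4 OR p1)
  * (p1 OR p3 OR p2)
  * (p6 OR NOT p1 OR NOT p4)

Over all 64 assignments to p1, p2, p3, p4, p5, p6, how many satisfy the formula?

22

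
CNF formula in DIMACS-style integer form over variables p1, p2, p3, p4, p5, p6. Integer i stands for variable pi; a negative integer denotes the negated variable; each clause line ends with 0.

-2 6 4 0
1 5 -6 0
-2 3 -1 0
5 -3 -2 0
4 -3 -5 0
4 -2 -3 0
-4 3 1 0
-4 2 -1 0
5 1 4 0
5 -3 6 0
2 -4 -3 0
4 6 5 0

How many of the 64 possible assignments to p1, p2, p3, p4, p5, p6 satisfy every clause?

11

Split on p4, then p3.
  p4=T, p3=T: remaining (p1,p2,p5,p6) ∈ {(F,T,T,F); (F,T,T,T); (T,T,T,F); (T,T,T,T)} — 4.
  p4=T, p3=F: a clause becomes empty — 0.
  p4=F, p3=T: remaining (p1,p2,p5,p6) ∈ {(T,F,F,T)} — 1.
  p4=F, p3=F: 6 of the 16 assignments to (p1,p2,p5,p6) work.
Total: 4 + 0 + 1 + 6 = 11.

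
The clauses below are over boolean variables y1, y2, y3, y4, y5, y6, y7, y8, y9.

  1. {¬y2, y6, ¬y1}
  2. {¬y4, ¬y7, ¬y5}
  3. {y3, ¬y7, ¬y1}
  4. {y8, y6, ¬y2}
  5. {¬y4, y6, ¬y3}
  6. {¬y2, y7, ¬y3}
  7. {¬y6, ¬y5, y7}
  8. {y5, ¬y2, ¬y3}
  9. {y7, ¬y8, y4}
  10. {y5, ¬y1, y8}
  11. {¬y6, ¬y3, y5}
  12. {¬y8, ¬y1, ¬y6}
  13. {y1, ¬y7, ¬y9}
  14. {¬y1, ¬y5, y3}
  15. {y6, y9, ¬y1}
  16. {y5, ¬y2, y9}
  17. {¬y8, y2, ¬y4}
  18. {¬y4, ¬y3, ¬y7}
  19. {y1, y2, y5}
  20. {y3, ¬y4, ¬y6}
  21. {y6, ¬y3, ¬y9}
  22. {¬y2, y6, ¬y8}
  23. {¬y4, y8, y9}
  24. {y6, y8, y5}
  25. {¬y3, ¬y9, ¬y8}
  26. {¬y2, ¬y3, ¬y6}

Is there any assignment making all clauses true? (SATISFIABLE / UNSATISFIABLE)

Try y1 = False.
Try y2 = False.
  then y5 is forced to True.
For the remaining variables, y3 = False, y4 = False, y6 = True, y7 = True, y8 = True, y9 = False works.
Every clause has at least one true literal under this assignment.
So y1=F, y2=F, y3=F, y4=F, y5=T, y6=T, y7=T, y8=T, y9=F is a satisfying assignment.

SATISFIABLE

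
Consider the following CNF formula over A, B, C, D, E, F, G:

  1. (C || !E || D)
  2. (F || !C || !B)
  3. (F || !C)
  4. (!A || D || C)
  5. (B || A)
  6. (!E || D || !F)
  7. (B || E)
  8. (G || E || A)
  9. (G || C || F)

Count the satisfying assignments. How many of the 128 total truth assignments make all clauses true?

28

Case analysis on C and E:
  C=1, E=1: G free; 3 ways for (A,B,D,F) × 2^1 = 6.
  C=1, E=0: D free; 3 ways for (A,B,F,G) × 2^1 = 6.
  C=0, E=1: 9 of the 32 assignments to (A,B,D,F,G) work.
  C=0, E=0: 7 of the 32 assignments to (A,B,D,F,G) work.
Total: 6 + 6 + 9 + 7 = 28.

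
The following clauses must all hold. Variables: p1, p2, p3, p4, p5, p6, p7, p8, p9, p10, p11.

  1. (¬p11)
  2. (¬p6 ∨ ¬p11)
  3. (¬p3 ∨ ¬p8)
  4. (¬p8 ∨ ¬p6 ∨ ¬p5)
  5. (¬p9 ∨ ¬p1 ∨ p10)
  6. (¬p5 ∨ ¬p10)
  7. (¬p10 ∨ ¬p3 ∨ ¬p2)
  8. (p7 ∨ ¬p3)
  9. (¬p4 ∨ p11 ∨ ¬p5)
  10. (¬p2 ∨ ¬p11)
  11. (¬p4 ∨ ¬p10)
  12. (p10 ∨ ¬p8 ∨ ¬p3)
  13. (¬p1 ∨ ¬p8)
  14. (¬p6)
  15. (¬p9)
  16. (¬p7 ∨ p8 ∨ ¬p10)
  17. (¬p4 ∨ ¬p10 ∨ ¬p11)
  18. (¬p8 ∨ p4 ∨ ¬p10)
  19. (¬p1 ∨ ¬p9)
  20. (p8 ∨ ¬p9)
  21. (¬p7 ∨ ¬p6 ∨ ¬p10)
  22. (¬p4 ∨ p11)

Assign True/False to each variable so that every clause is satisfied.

p1 = True, p2 = False, p3 = True, p4 = False, p5 = False, p6 = False, p7 = True, p8 = False, p9 = False, p10 = False, p11 = False

The clause (¬p11) is unit: p11 must be False.
(¬p6) is a unit clause, so p6 = False.
Unit propagation: (¬p9) forces p9 = False.
The clause (¬p4) is unit: p4 must be False.
Pure literal: p2 appears only negated; assign p2 = False.
Pure literal: p5 appears only negated; assign p5 = False.
Try p1 = True.
  then p8 is forced to False.
Try p3 = True.
  then p7 is forced to True.
  then p10 is forced to False.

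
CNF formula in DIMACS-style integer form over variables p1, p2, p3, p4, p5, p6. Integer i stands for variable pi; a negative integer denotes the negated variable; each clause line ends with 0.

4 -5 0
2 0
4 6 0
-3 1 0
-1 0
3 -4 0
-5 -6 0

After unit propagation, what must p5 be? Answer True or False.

False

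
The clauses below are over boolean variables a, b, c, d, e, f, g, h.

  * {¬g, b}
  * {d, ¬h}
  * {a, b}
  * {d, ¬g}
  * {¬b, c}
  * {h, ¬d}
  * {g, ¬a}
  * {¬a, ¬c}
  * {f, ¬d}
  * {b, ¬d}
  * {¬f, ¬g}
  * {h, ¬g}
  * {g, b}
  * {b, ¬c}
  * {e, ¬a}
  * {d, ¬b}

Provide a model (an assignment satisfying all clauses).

a=False, b=True, c=True, d=True, e=False, f=True, g=False, h=True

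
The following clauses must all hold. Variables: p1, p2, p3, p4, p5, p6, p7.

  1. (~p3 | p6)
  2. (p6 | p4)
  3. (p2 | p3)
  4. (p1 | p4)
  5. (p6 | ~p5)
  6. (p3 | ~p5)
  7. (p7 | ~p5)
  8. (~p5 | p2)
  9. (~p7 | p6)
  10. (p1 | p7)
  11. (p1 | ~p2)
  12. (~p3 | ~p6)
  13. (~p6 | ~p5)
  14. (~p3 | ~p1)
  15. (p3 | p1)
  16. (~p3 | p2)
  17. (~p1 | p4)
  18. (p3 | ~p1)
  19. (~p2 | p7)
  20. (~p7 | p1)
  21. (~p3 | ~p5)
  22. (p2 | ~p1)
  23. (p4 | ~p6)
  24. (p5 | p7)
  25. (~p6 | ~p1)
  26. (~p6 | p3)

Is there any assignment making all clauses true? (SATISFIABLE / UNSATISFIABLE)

UNSATISFIABLE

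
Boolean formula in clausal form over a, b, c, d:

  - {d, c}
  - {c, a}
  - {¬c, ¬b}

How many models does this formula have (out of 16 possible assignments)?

The models are:
  a=F b=F c=T d=F
  a=F b=F c=T d=T
  a=T b=F c=F d=T
  a=T b=F c=T d=F
  a=T b=F c=T d=T
  a=T b=T c=F d=T
Count: 6.

6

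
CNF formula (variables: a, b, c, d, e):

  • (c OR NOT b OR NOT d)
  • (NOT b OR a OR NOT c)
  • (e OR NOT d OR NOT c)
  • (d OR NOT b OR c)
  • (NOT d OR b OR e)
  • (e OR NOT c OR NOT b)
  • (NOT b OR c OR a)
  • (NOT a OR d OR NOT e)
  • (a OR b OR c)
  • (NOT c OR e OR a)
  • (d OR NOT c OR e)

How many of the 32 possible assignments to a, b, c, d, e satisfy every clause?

The models are:
  a=0 b=0 c=1 d=0 e=1
  a=0 b=0 c=1 d=1 e=1
  a=1 b=0 c=0 d=0 e=0
  a=1 b=0 c=0 d=1 e=1
  a=1 b=0 c=1 d=1 e=1
  a=1 b=1 c=1 d=1 e=1
Count: 6.

6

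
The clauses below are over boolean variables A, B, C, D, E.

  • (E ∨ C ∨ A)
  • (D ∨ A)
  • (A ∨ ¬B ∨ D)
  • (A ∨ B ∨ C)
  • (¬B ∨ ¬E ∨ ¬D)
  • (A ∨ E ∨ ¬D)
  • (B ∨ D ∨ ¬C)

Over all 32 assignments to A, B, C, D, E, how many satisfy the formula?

Split on A, then D.
  A=T, D=T: C free; 3 ways for (B,E) × 2^1 = 6.
  A=T, D=F: E free; 3 ways for (B,C) × 2^1 = 6.
  A=F, D=T: remaining (B,C,E) ∈ {(F,T,T)} — 1.
  A=F, D=F: a clause becomes empty — 0.
Total: 6 + 6 + 1 + 0 = 13.

13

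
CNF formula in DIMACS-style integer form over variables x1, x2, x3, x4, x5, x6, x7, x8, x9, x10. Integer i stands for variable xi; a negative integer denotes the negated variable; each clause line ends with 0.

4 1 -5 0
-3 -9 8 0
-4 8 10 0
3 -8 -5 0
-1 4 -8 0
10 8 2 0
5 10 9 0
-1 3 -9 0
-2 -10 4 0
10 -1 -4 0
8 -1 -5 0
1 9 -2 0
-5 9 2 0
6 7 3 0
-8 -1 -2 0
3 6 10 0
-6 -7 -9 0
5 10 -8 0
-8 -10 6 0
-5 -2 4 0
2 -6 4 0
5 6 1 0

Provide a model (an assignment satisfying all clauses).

Try x1 = False.
Set x2 = False and propagate.
Branch on x3: take x3 = True.
The remaining clauses are satisfied by x4 = True, x5 = True, x6 = True, x7 = False, x8 = True, x9 = True, x10 = True.

x1=False  x2=False  x3=True  x4=True  x5=True  x6=True  x7=False  x8=True  x9=True  x10=True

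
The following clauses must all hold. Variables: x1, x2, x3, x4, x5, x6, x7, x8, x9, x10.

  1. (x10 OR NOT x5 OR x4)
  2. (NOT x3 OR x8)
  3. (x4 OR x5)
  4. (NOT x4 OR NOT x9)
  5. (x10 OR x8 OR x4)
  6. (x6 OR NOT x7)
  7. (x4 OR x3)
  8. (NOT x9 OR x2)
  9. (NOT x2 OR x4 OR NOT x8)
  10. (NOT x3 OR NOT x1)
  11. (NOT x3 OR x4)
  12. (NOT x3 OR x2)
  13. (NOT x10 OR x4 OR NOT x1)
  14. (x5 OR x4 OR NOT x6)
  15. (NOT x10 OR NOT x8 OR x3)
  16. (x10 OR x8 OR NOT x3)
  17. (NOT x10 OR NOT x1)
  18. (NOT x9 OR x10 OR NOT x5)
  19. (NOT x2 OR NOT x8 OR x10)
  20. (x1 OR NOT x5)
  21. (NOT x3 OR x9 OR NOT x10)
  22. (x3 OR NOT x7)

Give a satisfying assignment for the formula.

x1=False, x2=True, x3=False, x4=True, x5=False, x6=False, x7=False, x8=False, x9=False, x10=False

Check each clause:
  1. (x10 OR NOT x5 OR x4) — NOT x5 is true.
  2. (x8 OR NOT x3) — NOT x3 is true.
  3. (x4 OR x5) — x4 is true.
  4. (NOT x9 OR NOT x4) — NOT x9 is true.
  5. (x4 OR x8 OR x10) — x4 is true.
  6. (x6 OR NOT x7) — NOT x7 is true.
  7. (x4 OR x3) — x4 is true.
  8. (NOT x9 OR x2) — x2 is true.
  9. (NOT x8 OR x4 OR NOT x2) — NOT x8 is true.
  10. (NOT x1 OR NOT x3) — NOT x3 is true.
  11. (x4 OR NOT x3) — x4 is true.
  12. (x2 OR NOT x3) — x2 is true.
  13. (x4 OR NOT x10 OR NOT x1) — x4 is true.
  14. (x5 OR NOT x6 OR x4) — NOT x6 is true.
  15. (NOT x8 OR x3 OR NOT x10) — NOT x8 is true.
  16. (x8 OR x10 OR NOT x3) — NOT x3 is true.
  17. (NOT x1 OR NOT x10) — NOT x1 is true.
  18. (NOT x9 OR x10 OR NOT x5) — NOT x5 is true.
  19. (NOT x8 OR NOT x2 OR x10) — NOT x8 is true.
  20. (x1 OR NOT x5) — NOT x5 is true.
  21. (NOT x10 OR x9 OR NOT x3) — NOT x3 is true.
  22. (NOT x7 OR x3) — NOT x7 is true.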